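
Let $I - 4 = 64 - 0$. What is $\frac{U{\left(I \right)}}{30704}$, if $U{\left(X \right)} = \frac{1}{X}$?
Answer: $\frac{1}{2087872} \approx 4.7896 \cdot 10^{-7}$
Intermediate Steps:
$I = 68$ ($I = 4 + \left(64 - 0\right) = 4 + \left(64 + 0\right) = 4 + 64 = 68$)
$\frac{U{\left(I \right)}}{30704} = \frac{1}{68 \cdot 30704} = \frac{1}{68} \cdot \frac{1}{30704} = \frac{1}{2087872}$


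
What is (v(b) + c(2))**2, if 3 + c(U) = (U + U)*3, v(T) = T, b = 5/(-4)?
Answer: 961/16 ≈ 60.063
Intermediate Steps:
b = -5/4 (b = 5*(-1/4) = -5/4 ≈ -1.2500)
c(U) = -3 + 6*U (c(U) = -3 + (U + U)*3 = -3 + (2*U)*3 = -3 + 6*U)
(v(b) + c(2))**2 = (-5/4 + (-3 + 6*2))**2 = (-5/4 + (-3 + 12))**2 = (-5/4 + 9)**2 = (31/4)**2 = 961/16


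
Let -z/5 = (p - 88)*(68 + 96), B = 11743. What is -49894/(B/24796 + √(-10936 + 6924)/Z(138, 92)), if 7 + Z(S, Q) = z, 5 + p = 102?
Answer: -41724544893987002632/396171348839267 - 23853717511342784*I*√1003/396171348839267 ≈ -1.0532e+5 - 1906.9*I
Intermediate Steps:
p = 97 (p = -5 + 102 = 97)
z = -7380 (z = -5*(97 - 88)*(68 + 96) = -45*164 = -5*1476 = -7380)
Z(S, Q) = -7387 (Z(S, Q) = -7 - 7380 = -7387)
-49894/(B/24796 + √(-10936 + 6924)/Z(138, 92)) = -49894/(11743/24796 + √(-10936 + 6924)/(-7387)) = -49894/(11743*(1/24796) + √(-4012)*(-1/7387)) = -49894/(11743/24796 + (2*I*√1003)*(-1/7387)) = -49894/(11743/24796 - 2*I*√1003/7387)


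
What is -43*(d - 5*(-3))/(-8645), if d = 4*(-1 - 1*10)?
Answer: -1247/8645 ≈ -0.14425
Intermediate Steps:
d = -44 (d = 4*(-1 - 10) = 4*(-11) = -44)
-43*(d - 5*(-3))/(-8645) = -43*(-44 - 5*(-3))/(-8645) = -43*(-44 + 15)*(-1/8645) = -43*(-29)*(-1/8645) = 1247*(-1/8645) = -1247/8645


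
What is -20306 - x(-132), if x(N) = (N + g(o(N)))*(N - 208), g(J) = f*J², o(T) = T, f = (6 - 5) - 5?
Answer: -23761826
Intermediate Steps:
f = -4 (f = 1 - 5 = -4)
g(J) = -4*J²
x(N) = (-208 + N)*(N - 4*N²) (x(N) = (N - 4*N²)*(N - 208) = (N - 4*N²)*(-208 + N) = (-208 + N)*(N - 4*N²))
-20306 - x(-132) = -20306 - (-132)*(-208 - 4*(-132)² + 833*(-132)) = -20306 - (-132)*(-208 - 4*17424 - 109956) = -20306 - (-132)*(-208 - 69696 - 109956) = -20306 - (-132)*(-179860) = -20306 - 1*23741520 = -20306 - 23741520 = -23761826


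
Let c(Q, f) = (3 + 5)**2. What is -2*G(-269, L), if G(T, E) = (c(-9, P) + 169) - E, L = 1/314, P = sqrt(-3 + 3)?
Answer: -73161/157 ≈ -465.99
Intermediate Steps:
P = 0 (P = sqrt(0) = 0)
c(Q, f) = 64 (c(Q, f) = 8**2 = 64)
L = 1/314 ≈ 0.0031847
G(T, E) = 233 - E (G(T, E) = (64 + 169) - E = 233 - E)
-2*G(-269, L) = -2*(233 - 1*1/314) = -2*(233 - 1/314) = -2*73161/314 = -73161/157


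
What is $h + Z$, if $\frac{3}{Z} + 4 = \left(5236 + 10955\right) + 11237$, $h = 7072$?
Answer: $\frac{193942531}{27424} \approx 7072.0$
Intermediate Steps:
$Z = \frac{3}{27424}$ ($Z = \frac{3}{-4 + \left(\left(5236 + 10955\right) + 11237\right)} = \frac{3}{-4 + \left(16191 + 11237\right)} = \frac{3}{-4 + 27428} = \frac{3}{27424} \approx 0.00010939$)
$h + Z = 7072 + \frac{3}{27424} = \frac{193942531}{27424}$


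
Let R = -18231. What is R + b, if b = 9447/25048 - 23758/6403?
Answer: -2924465114707/160382344 ≈ -18234.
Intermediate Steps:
b = -534601243/160382344 (b = 9447*(1/25048) - 23758*1/6403 = 9447/25048 - 23758/6403 = -534601243/160382344 ≈ -3.3333)
R + b = -18231 - 534601243/160382344 = -2924465114707/160382344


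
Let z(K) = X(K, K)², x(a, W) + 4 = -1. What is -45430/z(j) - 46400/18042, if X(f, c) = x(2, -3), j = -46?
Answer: -82080806/45105 ≈ -1819.8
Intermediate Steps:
x(a, W) = -5 (x(a, W) = -4 - 1 = -5)
X(f, c) = -5
z(K) = 25 (z(K) = (-5)² = 25)
-45430/z(j) - 46400/18042 = -45430/25 - 46400/18042 = -45430*1/25 - 46400*1/18042 = -9086/5 - 23200/9021 = -82080806/45105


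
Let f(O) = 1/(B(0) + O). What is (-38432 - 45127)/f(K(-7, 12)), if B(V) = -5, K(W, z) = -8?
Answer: 1086267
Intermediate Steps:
f(O) = 1/(-5 + O)
(-38432 - 45127)/f(K(-7, 12)) = (-38432 - 45127)/(1/(-5 - 8)) = -83559/(1/(-13)) = -83559/(-1/13) = -83559*(-13) = 1086267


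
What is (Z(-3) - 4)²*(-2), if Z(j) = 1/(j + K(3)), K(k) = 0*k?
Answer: -338/9 ≈ -37.556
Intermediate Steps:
K(k) = 0
Z(j) = 1/j (Z(j) = 1/(j + 0) = 1/j)
(Z(-3) - 4)²*(-2) = (1/(-3) - 4)²*(-2) = (-⅓ - 4)²*(-2) = (-13/3)²*(-2) = (169/9)*(-2) = -338/9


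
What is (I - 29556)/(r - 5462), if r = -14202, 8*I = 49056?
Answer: 1464/1229 ≈ 1.1912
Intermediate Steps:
I = 6132 (I = (1/8)*49056 = 6132)
(I - 29556)/(r - 5462) = (6132 - 29556)/(-14202 - 5462) = -23424/(-19664) = -23424*(-1/19664) = 1464/1229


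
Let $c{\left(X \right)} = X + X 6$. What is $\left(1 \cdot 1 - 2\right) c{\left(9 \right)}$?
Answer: $-63$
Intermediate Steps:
$c{\left(X \right)} = 7 X$ ($c{\left(X \right)} = X + 6 X = 7 X$)
$\left(1 \cdot 1 - 2\right) c{\left(9 \right)} = \left(1 \cdot 1 - 2\right) 7 \cdot 9 = \left(1 - 2\right) 63 = \left(-1\right) 63 = -63$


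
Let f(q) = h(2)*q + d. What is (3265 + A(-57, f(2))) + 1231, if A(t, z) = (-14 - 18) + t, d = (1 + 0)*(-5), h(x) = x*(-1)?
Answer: 4407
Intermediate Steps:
h(x) = -x
d = -5 (d = 1*(-5) = -5)
f(q) = -5 - 2*q (f(q) = (-1*2)*q - 5 = -2*q - 5 = -5 - 2*q)
A(t, z) = -32 + t
(3265 + A(-57, f(2))) + 1231 = (3265 + (-32 - 57)) + 1231 = (3265 - 89) + 1231 = 3176 + 1231 = 4407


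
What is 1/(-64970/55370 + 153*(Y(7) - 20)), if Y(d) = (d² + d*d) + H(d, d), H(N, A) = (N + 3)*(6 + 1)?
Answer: 5537/125373331 ≈ 4.4164e-5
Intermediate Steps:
H(N, A) = 21 + 7*N (H(N, A) = (3 + N)*7 = 21 + 7*N)
Y(d) = 21 + 2*d² + 7*d (Y(d) = (d² + d*d) + (21 + 7*d) = (d² + d²) + (21 + 7*d) = 2*d² + (21 + 7*d) = 21 + 2*d² + 7*d)
1/(-64970/55370 + 153*(Y(7) - 20)) = 1/(-64970/55370 + 153*((21 + 2*7² + 7*7) - 20)) = 1/(-64970*1/55370 + 153*((21 + 2*49 + 49) - 20)) = 1/(-6497/5537 + 153*((21 + 98 + 49) - 20)) = 1/(-6497/5537 + 153*(168 - 20)) = 1/(-6497/5537 + 153*148) = 1/(-6497/5537 + 22644) = 1/(125373331/5537) = 5537/125373331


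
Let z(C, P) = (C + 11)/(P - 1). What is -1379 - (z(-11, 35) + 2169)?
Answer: -3548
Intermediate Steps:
z(C, P) = (11 + C)/(-1 + P)
-1379 - (z(-11, 35) + 2169) = -1379 - ((11 - 11)/(-1 + 35) + 2169) = -1379 - (0/34 + 2169) = -1379 - ((1/34)*0 + 2169) = -1379 - (0 + 2169) = -1379 - 1*2169 = -1379 - 2169 = -3548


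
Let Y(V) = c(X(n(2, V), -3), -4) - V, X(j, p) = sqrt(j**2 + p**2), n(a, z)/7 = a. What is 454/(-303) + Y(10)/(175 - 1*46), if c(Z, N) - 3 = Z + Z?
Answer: -6743/4343 + 2*sqrt(205)/129 ≈ -1.3306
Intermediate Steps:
n(a, z) = 7*a
c(Z, N) = 3 + 2*Z (c(Z, N) = 3 + (Z + Z) = 3 + 2*Z)
Y(V) = 3 - V + 2*sqrt(205) (Y(V) = (3 + 2*sqrt((7*2)**2 + (-3)**2)) - V = (3 + 2*sqrt(14**2 + 9)) - V = (3 + 2*sqrt(196 + 9)) - V = (3 + 2*sqrt(205)) - V = 3 - V + 2*sqrt(205))
454/(-303) + Y(10)/(175 - 1*46) = 454/(-303) + (3 - 1*10 + 2*sqrt(205))/(175 - 1*46) = 454*(-1/303) + (3 - 10 + 2*sqrt(205))/(175 - 46) = -454/303 + (-7 + 2*sqrt(205))/129 = -454/303 + (-7 + 2*sqrt(205))*(1/129) = -454/303 + (-7/129 + 2*sqrt(205)/129) = -6743/4343 + 2*sqrt(205)/129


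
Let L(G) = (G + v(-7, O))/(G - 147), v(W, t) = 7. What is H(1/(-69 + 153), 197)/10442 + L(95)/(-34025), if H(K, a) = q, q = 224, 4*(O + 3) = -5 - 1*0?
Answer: 99347071/4618757650 ≈ 0.021509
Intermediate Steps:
O = -17/4 (O = -3 + (-5 - 1*0)/4 = -3 + (-5 + 0)/4 = -3 + (1/4)*(-5) = -3 - 5/4 = -17/4 ≈ -4.2500)
H(K, a) = 224
L(G) = (7 + G)/(-147 + G) (L(G) = (G + 7)/(G - 147) = (7 + G)/(-147 + G))
H(1/(-69 + 153), 197)/10442 + L(95)/(-34025) = 224/10442 + ((7 + 95)/(-147 + 95))/(-34025) = 224*(1/10442) + (102/(-52))*(-1/34025) = 112/5221 - 1/52*102*(-1/34025) = 112/5221 - 51/26*(-1/34025) = 112/5221 + 51/884650 = 99347071/4618757650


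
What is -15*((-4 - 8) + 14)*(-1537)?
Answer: 46110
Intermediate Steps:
-15*((-4 - 8) + 14)*(-1537) = -15*(-12 + 14)*(-1537) = -15*2*(-1537) = -30*(-1537) = 46110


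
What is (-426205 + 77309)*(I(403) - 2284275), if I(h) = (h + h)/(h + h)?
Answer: 796974061504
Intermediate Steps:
I(h) = 1 (I(h) = (2*h)/((2*h)) = (2*h)*(1/(2*h)) = 1)
(-426205 + 77309)*(I(403) - 2284275) = (-426205 + 77309)*(1 - 2284275) = -348896*(-2284274) = 796974061504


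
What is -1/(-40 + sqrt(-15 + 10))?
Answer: 8/321 + I*sqrt(5)/1605 ≈ 0.024922 + 0.0013932*I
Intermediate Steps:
-1/(-40 + sqrt(-15 + 10)) = -1/(-40 + sqrt(-5)) = -1/(-40 + I*sqrt(5))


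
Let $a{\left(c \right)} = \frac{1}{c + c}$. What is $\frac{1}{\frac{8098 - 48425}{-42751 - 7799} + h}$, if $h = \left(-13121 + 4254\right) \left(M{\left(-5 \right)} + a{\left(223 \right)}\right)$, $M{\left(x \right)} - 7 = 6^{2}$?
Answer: $- \frac{5636325}{2149131192577} \approx -2.6226 \cdot 10^{-6}$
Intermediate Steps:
$a{\left(c \right)} = \frac{1}{2 c}$
$M{\left(x \right)} = 43$ ($M{\left(x \right)} = 7 + 6^{2} = 7 + 36 = 43$)
$h = - \frac{170060193}{446}$ ($h = \left(-13121 + 4254\right) \left(43 + \frac{1}{2 \cdot 223}\right) = - 8867 \left(43 + \frac{1}{2} \cdot \frac{1}{223}\right) = - 8867 \left(43 + \frac{1}{446}\right) = \left(-8867\right) \frac{19179}{446} = - \frac{170060193}{446} \approx -3.813 \cdot 10^{5}$)
$\frac{1}{\frac{8098 - 48425}{-42751 - 7799} + h} = \frac{1}{\frac{8098 - 48425}{-42751 - 7799} - \frac{170060193}{446}} = \frac{1}{- \frac{40327}{-50550} - \frac{170060193}{446}} = \frac{1}{\left(-40327\right) \left(- \frac{1}{50550}\right) - \frac{170060193}{446}} = \frac{1}{\frac{40327}{50550} - \frac{170060193}{446}} = \frac{1}{- \frac{2149131192577}{5636325}} = - \frac{5636325}{2149131192577}$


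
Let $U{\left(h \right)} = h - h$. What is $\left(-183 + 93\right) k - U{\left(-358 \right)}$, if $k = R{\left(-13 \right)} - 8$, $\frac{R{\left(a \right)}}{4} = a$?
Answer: $5400$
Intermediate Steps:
$U{\left(h \right)} = 0$
$R{\left(a \right)} = 4 a$
$k = -60$ ($k = 4 \left(-13\right) - 8 = -52 - 8 = -60$)
$\left(-183 + 93\right) k - U{\left(-358 \right)} = \left(-183 + 93\right) \left(-60\right) - 0 = \left(-90\right) \left(-60\right) + 0 = 5400 + 0 = 5400$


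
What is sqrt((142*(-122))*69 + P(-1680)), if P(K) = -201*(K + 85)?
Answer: I*sqrt(874761) ≈ 935.29*I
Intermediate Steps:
P(K) = -17085 - 201*K (P(K) = -201*(85 + K) = -17085 - 201*K)
sqrt((142*(-122))*69 + P(-1680)) = sqrt((142*(-122))*69 + (-17085 - 201*(-1680))) = sqrt(-17324*69 + (-17085 + 337680)) = sqrt(-1195356 + 320595) = sqrt(-874761) = I*sqrt(874761)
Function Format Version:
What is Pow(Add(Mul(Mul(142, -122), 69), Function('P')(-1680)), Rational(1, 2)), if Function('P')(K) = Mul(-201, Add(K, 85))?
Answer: Mul(I, Pow(874761, Rational(1, 2))) ≈ Mul(935.29, I)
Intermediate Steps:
Function('P')(K) = Add(-17085, Mul(-201, K)) (Function('P')(K) = Mul(-201, Add(85, K)) = Add(-17085, Mul(-201, K)))
Pow(Add(Mul(Mul(142, -122), 69), Function('P')(-1680)), Rational(1, 2)) = Pow(Add(Mul(Mul(142, -122), 69), Add(-17085, Mul(-201, -1680))), Rational(1, 2)) = Pow(Add(Mul(-17324, 69), Add(-17085, 337680)), Rational(1, 2)) = Pow(Add(-1195356, 320595), Rational(1, 2)) = Pow(-874761, Rational(1, 2)) = Mul(I, Pow(874761, Rational(1, 2)))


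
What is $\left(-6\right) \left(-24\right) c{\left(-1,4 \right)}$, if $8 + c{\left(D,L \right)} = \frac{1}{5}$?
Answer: $- \frac{5616}{5} \approx -1123.2$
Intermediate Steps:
$c{\left(D,L \right)} = - \frac{39}{5}$ ($c{\left(D,L \right)} = -8 + \frac{1}{5} = - \frac{39}{5}$)
$\left(-6\right) \left(-24\right) c{\left(-1,4 \right)} = \left(-6\right) \left(-24\right) \left(- \frac{39}{5}\right) = 144 \left(- \frac{39}{5}\right) = - \frac{5616}{5}$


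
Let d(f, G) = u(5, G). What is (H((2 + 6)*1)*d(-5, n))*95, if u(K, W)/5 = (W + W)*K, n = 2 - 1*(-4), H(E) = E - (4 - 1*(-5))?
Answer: -28500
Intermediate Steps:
H(E) = -9 + E (H(E) = E - (4 + 5) = E - 1*9 = E - 9 = -9 + E)
n = 6 (n = 2 + 4 = 6)
u(K, W) = 10*K*W (u(K, W) = 5*((W + W)*K) = 5*((2*W)*K) = 5*(2*K*W) = 10*K*W)
d(f, G) = 50*G (d(f, G) = 10*5*G = 50*G)
(H((2 + 6)*1)*d(-5, n))*95 = ((-9 + (2 + 6)*1)*(50*6))*95 = ((-9 + 8*1)*300)*95 = ((-9 + 8)*300)*95 = -1*300*95 = -300*95 = -28500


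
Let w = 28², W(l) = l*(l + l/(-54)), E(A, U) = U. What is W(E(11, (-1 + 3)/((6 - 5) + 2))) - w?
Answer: -190406/243 ≈ -783.56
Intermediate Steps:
W(l) = 53*l²/54 (W(l) = l*(l + l*(-1/54)) = l*(l - l/54) = l*(53*l/54) = 53*l²/54)
w = 784
W(E(11, (-1 + 3)/((6 - 5) + 2))) - w = 53*((-1 + 3)/((6 - 5) + 2))²/54 - 1*784 = 53*(2/(1 + 2))²/54 - 784 = 53*(2/3)²/54 - 784 = 53*(2*(⅓))²/54 - 784 = 53*(⅔)²/54 - 784 = (53/54)*(4/9) - 784 = 106/243 - 784 = -190406/243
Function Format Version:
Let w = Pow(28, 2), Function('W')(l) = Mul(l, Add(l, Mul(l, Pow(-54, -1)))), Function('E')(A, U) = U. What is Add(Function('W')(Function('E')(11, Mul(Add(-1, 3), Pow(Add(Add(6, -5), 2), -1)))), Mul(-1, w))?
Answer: Rational(-190406, 243) ≈ -783.56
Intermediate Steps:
Function('W')(l) = Mul(Rational(53, 54), Pow(l, 2)) (Function('W')(l) = Mul(l, Add(l, Mul(l, Rational(-1, 54)))) = Mul(l, Add(l, Mul(Rational(-1, 54), l))) = Mul(l, Mul(Rational(53, 54), l)) = Mul(Rational(53, 54), Pow(l, 2)))
w = 784
Add(Function('W')(Function('E')(11, Mul(Add(-1, 3), Pow(Add(Add(6, -5), 2), -1)))), Mul(-1, w)) = Add(Mul(Rational(53, 54), Pow(Mul(Add(-1, 3), Pow(Add(Add(6, -5), 2), -1)), 2)), Mul(-1, 784)) = Add(Mul(Rational(53, 54), Pow(Mul(2, Pow(Add(1, 2), -1)), 2)), -784) = Add(Mul(Rational(53, 54), Pow(Mul(2, Pow(3, -1)), 2)), -784) = Add(Mul(Rational(53, 54), Pow(Mul(2, Rational(1, 3)), 2)), -784) = Add(Mul(Rational(53, 54), Pow(Rational(2, 3), 2)), -784) = Add(Mul(Rational(53, 54), Rational(4, 9)), -784) = Add(Rational(106, 243), -784) = Rational(-190406, 243)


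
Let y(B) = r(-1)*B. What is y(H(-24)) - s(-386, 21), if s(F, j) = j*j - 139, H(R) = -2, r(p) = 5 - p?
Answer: -314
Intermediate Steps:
s(F, j) = -139 + j² (s(F, j) = j² - 139 = -139 + j²)
y(B) = 6*B (y(B) = (5 - 1*(-1))*B = (5 + 1)*B = 6*B)
y(H(-24)) - s(-386, 21) = 6*(-2) - (-139 + 21²) = -12 - (-139 + 441) = -12 - 1*302 = -12 - 302 = -314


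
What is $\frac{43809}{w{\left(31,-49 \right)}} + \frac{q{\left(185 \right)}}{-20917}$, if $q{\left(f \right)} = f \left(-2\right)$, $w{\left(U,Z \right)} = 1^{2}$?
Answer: $\frac{916353223}{20917} \approx 43809.0$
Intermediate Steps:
$w{\left(U,Z \right)} = 1$
$q{\left(f \right)} = - 2 f$
$\frac{43809}{w{\left(31,-49 \right)}} + \frac{q{\left(185 \right)}}{-20917} = \frac{43809}{1} + \frac{\left(-2\right) 185}{-20917} = 43809 \cdot 1 - - \frac{370}{20917} = 43809 + \frac{370}{20917} = \frac{916353223}{20917}$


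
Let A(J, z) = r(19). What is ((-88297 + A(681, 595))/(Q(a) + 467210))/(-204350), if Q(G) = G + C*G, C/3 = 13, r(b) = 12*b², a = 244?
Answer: 16793/19493763900 ≈ 8.6146e-7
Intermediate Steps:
C = 39 (C = 3*13 = 39)
A(J, z) = 4332 (A(J, z) = 12*19² = 12*361 = 4332)
Q(G) = 40*G (Q(G) = G + 39*G = 40*G)
((-88297 + A(681, 595))/(Q(a) + 467210))/(-204350) = ((-88297 + 4332)/(40*244 + 467210))/(-204350) = -83965/(9760 + 467210)*(-1/204350) = -83965/476970*(-1/204350) = -83965*1/476970*(-1/204350) = -16793/95394*(-1/204350) = 16793/19493763900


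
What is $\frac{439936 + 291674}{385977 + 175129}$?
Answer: $\frac{365805}{280553} \approx 1.3039$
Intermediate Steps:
$\frac{439936 + 291674}{385977 + 175129} = \frac{731610}{561106} = 731610 \cdot \frac{1}{561106} = \frac{365805}{280553}$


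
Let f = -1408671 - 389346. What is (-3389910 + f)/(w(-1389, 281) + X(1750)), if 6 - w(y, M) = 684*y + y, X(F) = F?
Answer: -5187927/953221 ≈ -5.4425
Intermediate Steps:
f = -1798017
w(y, M) = 6 - 685*y (w(y, M) = 6 - (684*y + y) = 6 - 685*y)
(-3389910 + f)/(w(-1389, 281) + X(1750)) = (-3389910 - 1798017)/((6 - 685*(-1389)) + 1750) = -5187927/((6 + 951465) + 1750) = -5187927/(951471 + 1750) = -5187927/953221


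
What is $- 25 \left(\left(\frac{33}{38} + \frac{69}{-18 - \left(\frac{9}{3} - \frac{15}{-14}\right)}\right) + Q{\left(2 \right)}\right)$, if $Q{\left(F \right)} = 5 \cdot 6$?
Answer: $- \frac{2714575}{3914} \approx -693.55$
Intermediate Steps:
$Q{\left(F \right)} = 30$
$- 25 \left(\left(\frac{33}{38} + \frac{69}{-18 - \left(\frac{9}{3} - \frac{15}{-14}\right)}\right) + Q{\left(2 \right)}\right) = - 25 \left(\left(\frac{33}{38} + \frac{69}{-18 - \left(\frac{9}{3} - \frac{15}{-14}\right)}\right) + 30\right) = - 25 \left(\left(33 \cdot \frac{1}{38} + \frac{69}{-18 - \left(9 \cdot \frac{1}{3} - - \frac{15}{14}\right)}\right) + 30\right) = - 25 \left(\left(\frac{33}{38} + \frac{69}{-18 - \left(3 + \frac{15}{14}\right)}\right) + 30\right) = - 25 \left(\left(\frac{33}{38} + \frac{69}{-18 - \frac{57}{14}}\right) + 30\right) = - 25 \left(\left(\frac{33}{38} + \frac{69}{- \frac{309}{14}}\right) + 30\right) = - 25 \left(\left(\frac{33}{38} + 69 \left(- \frac{14}{309}\right)\right) + 30\right) = - 25 \left(\left(\frac{33}{38} - \frac{322}{103}\right) + 30\right) = - 25 \left(- \frac{8837}{3914} + 30\right) = \left(-25\right) \frac{108583}{3914} = - \frac{2714575}{3914}$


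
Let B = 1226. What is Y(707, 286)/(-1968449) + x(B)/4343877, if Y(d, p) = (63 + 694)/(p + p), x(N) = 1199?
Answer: 1346729125883/4891000592634156 ≈ 0.00027535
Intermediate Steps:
Y(d, p) = 757/(2*p) (Y(d, p) = 757/((2*p)) = 757*(1/(2*p)) = 757/(2*p))
Y(707, 286)/(-1968449) + x(B)/4343877 = ((757/2)/286)/(-1968449) + 1199/4343877 = ((757/2)*(1/286))*(-1/1968449) + 1199*(1/4343877) = (757/572)*(-1/1968449) + 1199/4343877 = -757/1125952828 + 1199/4343877 = 1346729125883/4891000592634156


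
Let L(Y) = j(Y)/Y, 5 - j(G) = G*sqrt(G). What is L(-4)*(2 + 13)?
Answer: -75/4 - 30*I ≈ -18.75 - 30.0*I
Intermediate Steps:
j(G) = 5 - G**(3/2) (j(G) = 5 - G*sqrt(G) = 5 - G**(3/2))
L(Y) = (5 - Y**(3/2))/Y
L(-4)*(2 + 13) = ((5 - (-4)**(3/2))/(-4))*(2 + 13) = -(5 - (-8)*I)/4*15 = -(5 + 8*I)/4*15 = (-5/4 - 2*I)*15 = -75/4 - 30*I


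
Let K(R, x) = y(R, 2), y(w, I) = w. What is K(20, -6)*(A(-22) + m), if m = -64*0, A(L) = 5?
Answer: 100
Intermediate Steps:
K(R, x) = R
m = 0
K(20, -6)*(A(-22) + m) = 20*(5 + 0) = 20*5 = 100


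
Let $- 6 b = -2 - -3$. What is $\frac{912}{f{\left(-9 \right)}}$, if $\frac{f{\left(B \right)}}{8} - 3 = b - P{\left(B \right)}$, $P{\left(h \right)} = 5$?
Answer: $- \frac{684}{13} \approx -52.615$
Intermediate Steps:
$b = - \frac{1}{6}$ ($b = - \frac{-2 - -3}{6} = - \frac{-2 + 3}{6} = \left(- \frac{1}{6}\right) 1 = - \frac{1}{6} \approx -0.16667$)
$f{\left(B \right)} = - \frac{52}{3}$ ($f{\left(B \right)} = 24 + 8 \left(- \frac{1}{6} - 5\right) = 24 + 8 \left(- \frac{31}{6}\right) = 24 - \frac{124}{3} = - \frac{52}{3}$)
$\frac{912}{f{\left(-9 \right)}} = \frac{912}{- \frac{52}{3}} = 912 \left(- \frac{3}{52}\right) = - \frac{684}{13}$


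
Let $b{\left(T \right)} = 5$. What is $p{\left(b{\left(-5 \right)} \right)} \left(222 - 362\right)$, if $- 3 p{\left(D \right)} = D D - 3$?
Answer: $\frac{3080}{3} \approx 1026.7$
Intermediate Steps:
$p{\left(D \right)} = 1 - \frac{D^{2}}{3}$ ($p{\left(D \right)} = - \frac{D D - 3}{3} = - \frac{D^{2} - 3}{3} = - \frac{-3 + D^{2}}{3} = 1 - \frac{D^{2}}{3}$)
$p{\left(b{\left(-5 \right)} \right)} \left(222 - 362\right) = \left(1 - \frac{5^{2}}{3}\right) \left(222 - 362\right) = \left(1 - \frac{25}{3}\right) \left(-140\right) = \left(- \frac{22}{3}\right) \left(-140\right) = \frac{3080}{3}$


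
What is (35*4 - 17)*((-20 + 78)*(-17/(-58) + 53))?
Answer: 380193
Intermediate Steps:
(35*4 - 17)*((-20 + 78)*(-17/(-58) + 53)) = (140 - 17)*(58*(-17*(-1/58) + 53)) = 123*(58*(17/58 + 53)) = 123*(58*(3091/58)) = 123*3091 = 380193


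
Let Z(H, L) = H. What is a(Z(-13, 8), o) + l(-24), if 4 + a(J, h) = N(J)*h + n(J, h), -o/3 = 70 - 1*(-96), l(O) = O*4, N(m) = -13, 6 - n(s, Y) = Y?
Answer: 6878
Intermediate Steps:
n(s, Y) = 6 - Y
l(O) = 4*O
o = -498 (o = -3*(70 - 1*(-96)) = -3*(70 + 96) = -3*166 = -498)
a(J, h) = 2 - 14*h (a(J, h) = -4 + (-13*h + (6 - h)) = -4 + (6 - 14*h) = 2 - 14*h)
a(Z(-13, 8), o) + l(-24) = (2 - 14*(-498)) + 4*(-24) = (2 + 6972) - 96 = 6974 - 96 = 6878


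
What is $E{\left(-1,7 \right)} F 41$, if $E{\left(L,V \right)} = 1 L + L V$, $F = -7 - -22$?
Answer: $-4920$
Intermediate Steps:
$F = 15$ ($F = -7 + 22 = 15$)
$E{\left(L,V \right)} = L + L V$
$E{\left(-1,7 \right)} F 41 = - (1 + 7) 15 \cdot 41 = \left(-1\right) 8 \cdot 15 \cdot 41 = \left(-8\right) 15 \cdot 41 = \left(-120\right) 41 = -4920$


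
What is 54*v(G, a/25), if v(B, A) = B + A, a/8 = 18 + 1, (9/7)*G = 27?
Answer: 36558/25 ≈ 1462.3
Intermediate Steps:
G = 21 (G = (7/9)*27 = 21)
a = 152 (a = 8*(18 + 1) = 8*19 = 152)
v(B, A) = A + B
54*v(G, a/25) = 54*(152/25 + 21) = 54*(677/25) = 36558/25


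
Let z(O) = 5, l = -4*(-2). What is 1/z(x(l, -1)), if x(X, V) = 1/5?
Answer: 1/5 ≈ 0.20000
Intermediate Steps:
l = 8
x(X, V) = 1/5
1/z(x(l, -1)) = 1/5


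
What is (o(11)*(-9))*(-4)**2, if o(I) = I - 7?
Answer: -576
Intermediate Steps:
o(I) = -7 + I
(o(11)*(-9))*(-4)**2 = ((-7 + 11)*(-9))*(-4)**2 = (4*(-9))*16 = -36*16 = -576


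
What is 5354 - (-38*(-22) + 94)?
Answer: 4424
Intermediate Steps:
5354 - (-38*(-22) + 94) = 5354 - (836 + 94) = 5354 - 1*930 = 5354 - 930 = 4424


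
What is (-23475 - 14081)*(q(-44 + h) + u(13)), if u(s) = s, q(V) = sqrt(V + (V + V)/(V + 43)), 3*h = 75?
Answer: -488228 - 18778*I*sqrt(741)/3 ≈ -4.8823e+5 - 1.7039e+5*I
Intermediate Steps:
h = 25 (h = (1/3)*75 = 25)
q(V) = sqrt(V + 2*V/(43 + V)) (q(V) = sqrt(V + (2*V)/(43 + V)) = sqrt(V + 2*V/(43 + V)))
(-23475 - 14081)*(q(-44 + h) + u(13)) = (-23475 - 14081)*(sqrt((-44 + 25)*(45 + (-44 + 25))/(43 + (-44 + 25))) + 13) = -37556*(sqrt(-19*(45 - 19)/(43 - 19)) + 13) = -37556*(sqrt(-19*26/24) + 13) = -37556*(sqrt(-19*1/24*26) + 13) = -37556*(sqrt(-247/12) + 13) = -37556*(I*sqrt(741)/6 + 13) = -37556*(13 + I*sqrt(741)/6) = -488228 - 18778*I*sqrt(741)/3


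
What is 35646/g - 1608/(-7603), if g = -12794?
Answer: -125221893/48636391 ≈ -2.5747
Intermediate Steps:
35646/g - 1608/(-7603) = 35646/(-12794) - 1608/(-7603) = 35646*(-1/12794) - 1608*(-1/7603) = -17823/6397 + 1608/7603 = -125221893/48636391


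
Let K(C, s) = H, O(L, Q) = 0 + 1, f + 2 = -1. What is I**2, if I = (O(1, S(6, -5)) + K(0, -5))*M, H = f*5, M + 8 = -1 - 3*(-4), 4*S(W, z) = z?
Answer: 1764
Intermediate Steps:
f = -3 (f = -2 - 1 = -3)
S(W, z) = z/4
O(L, Q) = 1
M = 3 (M = -8 + (-1 - 3*(-4)) = -8 + (-1 + 12) = -8 + 11 = 3)
H = -15 (H = -3*5 = -15)
K(C, s) = -15
I = -42 (I = (1 - 15)*3 = -14*3 = -42)
I**2 = (-42)**2 = 1764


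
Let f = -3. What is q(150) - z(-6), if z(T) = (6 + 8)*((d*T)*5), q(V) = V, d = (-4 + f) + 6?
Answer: -270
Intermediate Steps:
d = -1 (d = (-4 - 3) + 6 = -7 + 6 = -1)
z(T) = -70*T (z(T) = (6 + 8)*(-T*5) = 14*(-5*T) = -70*T)
q(150) - z(-6) = 150 - (-70)*(-6) = 150 - 1*420 = 150 - 420 = -270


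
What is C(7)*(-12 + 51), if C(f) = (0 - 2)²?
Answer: 156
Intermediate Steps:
C(f) = 4 (C(f) = (-2)² = 4)
C(7)*(-12 + 51) = 4*(-12 + 51) = 4*39 = 156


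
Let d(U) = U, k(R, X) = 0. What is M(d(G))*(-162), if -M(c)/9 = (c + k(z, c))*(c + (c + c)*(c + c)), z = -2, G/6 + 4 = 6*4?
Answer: 10098691200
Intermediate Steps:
G = 120 (G = -24 + 6*(6*4) = -24 + 6*24 = -24 + 144 = 120)
M(c) = -9*c*(c + 4*c²) (M(c) = -9*(c + 0)*(c + (c + c)*(c + c)) = -9*c*(c + (2*c)*(2*c)) = -9*c*(c + 4*c²))
M(d(G))*(-162) = (120²*(-9 - 36*120))*(-162) = (14400*(-9 - 4320))*(-162) = (14400*(-4329))*(-162) = -62337600*(-162) = 10098691200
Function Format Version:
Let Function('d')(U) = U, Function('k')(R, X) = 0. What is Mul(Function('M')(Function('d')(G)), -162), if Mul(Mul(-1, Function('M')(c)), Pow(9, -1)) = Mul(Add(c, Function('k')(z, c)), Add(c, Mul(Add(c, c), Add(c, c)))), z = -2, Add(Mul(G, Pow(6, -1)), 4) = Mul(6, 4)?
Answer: 10098691200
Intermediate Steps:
G = 120 (G = Add(-24, Mul(6, Mul(6, 4))) = Add(-24, Mul(6, 24)) = Add(-24, 144) = 120)
Function('M')(c) = Mul(-9, c, Add(c, Mul(4, Pow(c, 2)))) (Function('M')(c) = Mul(-9, Mul(Add(c, 0), Add(c, Mul(Add(c, c), Add(c, c))))) = Mul(-9, Mul(c, Add(c, Mul(Mul(2, c), Mul(2, c))))) = Mul(-9, Mul(c, Add(c, Mul(4, Pow(c, 2))))) = Mul(-9, c, Add(c, Mul(4, Pow(c, 2)))))
Mul(Function('M')(Function('d')(G)), -162) = Mul(Mul(Pow(120, 2), Add(-9, Mul(-36, 120))), -162) = Mul(Mul(14400, Add(-9, -4320)), -162) = Mul(Mul(14400, -4329), -162) = Mul(-62337600, -162) = 10098691200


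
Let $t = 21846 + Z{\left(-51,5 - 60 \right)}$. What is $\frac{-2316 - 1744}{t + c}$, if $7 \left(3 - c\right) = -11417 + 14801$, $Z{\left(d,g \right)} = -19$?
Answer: $- \frac{14210}{74713} \approx -0.19019$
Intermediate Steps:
$c = - \frac{3363}{7}$ ($c = 3 - \frac{-11417 + 14801}{7} = 3 - \frac{3384}{7} = - \frac{3363}{7} \approx -480.43$)
$t = 21827$ ($t = 21846 - 19 = 21827$)
$\frac{-2316 - 1744}{t + c} = \frac{-2316 - 1744}{21827 - \frac{3363}{7}} = - \frac{4060}{\frac{149426}{7}} = \left(-4060\right) \frac{7}{149426} = - \frac{14210}{74713}$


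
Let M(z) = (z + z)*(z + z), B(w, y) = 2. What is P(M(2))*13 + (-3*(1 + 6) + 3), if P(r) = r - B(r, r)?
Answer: 164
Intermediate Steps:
M(z) = 4*z² (M(z) = (2*z)*(2*z) = 4*z²)
P(r) = -2 + r (P(r) = r - 1*2 = r - 2 = -2 + r)
P(M(2))*13 + (-3*(1 + 6) + 3) = (-2 + 4*2²)*13 + (-3*(1 + 6) + 3) = (-2 + 4*4)*13 + (-3*7 + 3) = (-2 + 16)*13 + (-21 + 3) = 14*13 - 18 = 182 - 18 = 164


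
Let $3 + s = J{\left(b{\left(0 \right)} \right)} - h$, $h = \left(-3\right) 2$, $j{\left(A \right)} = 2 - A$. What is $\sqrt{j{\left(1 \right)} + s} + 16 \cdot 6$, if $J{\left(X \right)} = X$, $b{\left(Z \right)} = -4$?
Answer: $96$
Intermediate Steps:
$h = -6$
$s = -1$ ($s = -3 - -2 = -3 + \left(-4 + 6\right) = -3 + 2 = -1$)
$\sqrt{j{\left(1 \right)} + s} + 16 \cdot 6 = \sqrt{\left(2 - 1\right) - 1} + 16 \cdot 6 = \sqrt{\left(2 - 1\right) - 1} + 96 = \sqrt{1 - 1} + 96 = \sqrt{0} + 96 = 0 + 96 = 96$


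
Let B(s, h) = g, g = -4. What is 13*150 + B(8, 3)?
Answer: 1946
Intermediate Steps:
B(s, h) = -4
13*150 + B(8, 3) = 13*150 - 4 = 1950 - 4 = 1946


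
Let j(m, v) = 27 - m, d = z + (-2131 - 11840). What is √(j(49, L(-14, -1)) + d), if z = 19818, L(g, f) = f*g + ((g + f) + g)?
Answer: 5*√233 ≈ 76.322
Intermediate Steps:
L(g, f) = f + 2*g + f*g (L(g, f) = f*g + ((f + g) + g) = f*g + (f + 2*g) = f + 2*g + f*g)
d = 5847 (d = 19818 + (-2131 - 11840) = 19818 - 13971 = 5847)
√(j(49, L(-14, -1)) + d) = √((27 - 1*49) + 5847) = √((27 - 49) + 5847) = √(-22 + 5847) = √5825 = 5*√233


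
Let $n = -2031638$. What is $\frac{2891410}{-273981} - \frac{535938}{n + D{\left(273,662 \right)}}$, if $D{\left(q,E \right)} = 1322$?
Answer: $- \frac{953939859397}{92711334666} \approx -10.289$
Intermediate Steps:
$\frac{2891410}{-273981} - \frac{535938}{n + D{\left(273,662 \right)}} = \frac{2891410}{-273981} - \frac{535938}{-2031638 + 1322} = 2891410 \left(- \frac{1}{273981}\right) - \frac{535938}{-2030316} = - \frac{2891410}{273981} - - \frac{89323}{338386} = - \frac{2891410}{273981} + \frac{89323}{338386} = - \frac{953939859397}{92711334666}$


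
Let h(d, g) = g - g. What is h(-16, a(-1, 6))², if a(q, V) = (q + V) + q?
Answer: 0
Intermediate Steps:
a(q, V) = V + 2*q (a(q, V) = (V + q) + q = V + 2*q)
h(d, g) = 0
h(-16, a(-1, 6))² = 0² = 0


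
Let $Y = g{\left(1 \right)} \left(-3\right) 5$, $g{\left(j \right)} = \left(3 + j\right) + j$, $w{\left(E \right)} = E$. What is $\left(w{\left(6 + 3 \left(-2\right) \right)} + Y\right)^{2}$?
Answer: $5625$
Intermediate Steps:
$g{\left(j \right)} = 3 + 2 j$
$Y = -75$ ($Y = \left(3 + 2 \cdot 1\right) \left(-3\right) 5 = \left(3 + 2\right) \left(-3\right) 5 = 5 \left(-3\right) 5 = \left(-15\right) 5 = -75$)
$\left(w{\left(6 + 3 \left(-2\right) \right)} + Y\right)^{2} = \left(\left(6 + 3 \left(-2\right)\right) - 75\right)^{2} = \left(\left(6 - 6\right) - 75\right)^{2} = \left(0 - 75\right)^{2} = \left(-75\right)^{2} = 5625$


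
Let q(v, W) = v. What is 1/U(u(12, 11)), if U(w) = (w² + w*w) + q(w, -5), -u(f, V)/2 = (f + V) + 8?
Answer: 1/7626 ≈ 0.00013113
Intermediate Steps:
u(f, V) = -16 - 2*V - 2*f (u(f, V) = -2*((f + V) + 8) = -2*((V + f) + 8) = -2*(8 + V + f) = -16 - 2*V - 2*f)
U(w) = w + 2*w² (U(w) = (w² + w*w) + w = (w² + w²) + w = 2*w² + w = w + 2*w²)
1/U(u(12, 11)) = 1/((-16 - 2*11 - 2*12)*(1 + 2*(-16 - 2*11 - 2*12))) = 1/((-16 - 22 - 24)*(1 + 2*(-16 - 22 - 24))) = 1/(-62*(1 + 2*(-62))) = 1/(-62*(1 - 124)) = 1/(-62*(-123)) = 1/7626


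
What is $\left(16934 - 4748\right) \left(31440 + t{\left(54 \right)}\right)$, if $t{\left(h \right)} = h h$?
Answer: $418662216$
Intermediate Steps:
$t{\left(h \right)} = h^{2}$
$\left(16934 - 4748\right) \left(31440 + t{\left(54 \right)}\right) = \left(16934 - 4748\right) \left(31440 + 54^{2}\right) = 12186 \left(31440 + 2916\right) = 12186 \cdot 34356 = 418662216$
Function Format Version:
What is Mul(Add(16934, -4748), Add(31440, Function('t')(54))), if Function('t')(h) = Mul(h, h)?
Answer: 418662216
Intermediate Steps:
Function('t')(h) = Pow(h, 2)
Mul(Add(16934, -4748), Add(31440, Function('t')(54))) = Mul(Add(16934, -4748), Add(31440, Pow(54, 2))) = Mul(12186, Add(31440, 2916)) = Mul(12186, 34356) = 418662216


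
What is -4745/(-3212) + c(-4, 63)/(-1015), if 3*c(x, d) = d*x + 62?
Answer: 41257/26796 ≈ 1.5397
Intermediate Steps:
c(x, d) = 62/3 + d*x/3 (c(x, d) = (d*x + 62)/3 = (62 + d*x)/3 = 62/3 + d*x/3)
-4745/(-3212) + c(-4, 63)/(-1015) = -4745/(-3212) + (62/3 + (⅓)*63*(-4))/(-1015) = -4745*(-1/3212) + (62/3 - 84)*(-1/1015) = 65/44 - 190/3*(-1/1015) = 65/44 + 38/609 = 41257/26796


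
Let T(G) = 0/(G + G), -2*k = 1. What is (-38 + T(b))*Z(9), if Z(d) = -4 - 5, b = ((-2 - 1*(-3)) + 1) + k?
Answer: 342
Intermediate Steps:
k = -½ (k = -½*1 = -½ ≈ -0.50000)
b = 3/2 (b = ((-2 - 1*(-3)) + 1) - ½ = ((-2 + 3) + 1) - ½ = (1 + 1) - ½ = 2 - ½ = 3/2 ≈ 1.5000)
Z(d) = -9
T(G) = 0 (T(G) = 0/((2*G)) = 0*(1/(2*G)) = 0)
(-38 + T(b))*Z(9) = (-38 + 0)*(-9) = -38*(-9) = 342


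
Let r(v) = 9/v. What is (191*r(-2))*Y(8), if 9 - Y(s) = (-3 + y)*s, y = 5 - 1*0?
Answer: 12033/2 ≈ 6016.5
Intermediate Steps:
y = 5 (y = 5 + 0 = 5)
Y(s) = 9 - 2*s (Y(s) = 9 - (-3 + 5)*s = 9 - 2*s)
(191*r(-2))*Y(8) = (191*(9/(-2)))*(9 - 2*8) = (191*(9*(-½)))*(9 - 16) = (191*(-9/2))*(-7) = -1719/2*(-7) = 12033/2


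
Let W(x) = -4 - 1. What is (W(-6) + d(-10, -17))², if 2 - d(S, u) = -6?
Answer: 9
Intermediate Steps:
d(S, u) = 8 (d(S, u) = 2 - 1*(-6) = 2 + 6 = 8)
W(x) = -5
(W(-6) + d(-10, -17))² = (-5 + 8)² = 3² = 9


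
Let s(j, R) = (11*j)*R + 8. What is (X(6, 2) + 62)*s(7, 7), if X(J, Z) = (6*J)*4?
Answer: 112682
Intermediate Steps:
X(J, Z) = 24*J
s(j, R) = 8 + 11*R*j (s(j, R) = 11*R*j + 8 = 8 + 11*R*j)
(X(6, 2) + 62)*s(7, 7) = (24*6 + 62)*(8 + 11*7*7) = (144 + 62)*(8 + 539) = 206*547 = 112682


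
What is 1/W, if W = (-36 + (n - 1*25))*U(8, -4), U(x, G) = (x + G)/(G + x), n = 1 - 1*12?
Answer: -1/72 ≈ -0.013889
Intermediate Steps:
n = -11 (n = 1 - 12 = -11)
U(x, G) = 1 (U(x, G) = (G + x)/(G + x) = 1)
W = -72 (W = (-36 + (-11 - 1*25))*1 = (-36 + (-11 - 25))*1 = (-36 - 36)*1 = -72*1 = -72)
1/W = 1/(-72) = -1/72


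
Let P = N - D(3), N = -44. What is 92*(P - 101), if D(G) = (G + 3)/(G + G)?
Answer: -13432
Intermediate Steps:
D(G) = (3 + G)/(2*G) (D(G) = (3 + G)/((2*G)) = (3 + G)*(1/(2*G)) = (3 + G)/(2*G))
P = -45 (P = -44 - (3 + 3)/(2*3) = -44 - 6/(2*3) = -44 - 1*1 = -44 - 1 = -45)
92*(P - 101) = 92*(-45 - 101) = 92*(-146) = -13432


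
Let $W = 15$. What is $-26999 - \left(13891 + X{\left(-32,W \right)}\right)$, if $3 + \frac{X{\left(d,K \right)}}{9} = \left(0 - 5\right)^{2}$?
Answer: $-41088$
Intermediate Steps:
$X{\left(d,K \right)} = 198$ ($X{\left(d,K \right)} = -27 + 9 \left(0 - 5\right)^{2} = -27 + 9 \left(-5\right)^{2} = -27 + 9 \cdot 25 = -27 + 225 = 198$)
$-26999 - \left(13891 + X{\left(-32,W \right)}\right) = -26999 - 14089 = -41088$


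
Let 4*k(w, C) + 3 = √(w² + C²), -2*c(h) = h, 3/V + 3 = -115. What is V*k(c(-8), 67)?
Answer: 9/472 - 3*√4505/472 ≈ -0.40754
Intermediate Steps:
V = -3/118 (V = 3/(-3 - 115) = 3/(-118) = 3*(-1/118) = -3/118 ≈ -0.025424)
c(h) = -h/2
k(w, C) = -¾ + √(C² + w²)/4 (k(w, C) = -¾ + √(w² + C²)/4 = -¾ + √(C² + w²)/4)
V*k(c(-8), 67) = -3*(-¾ + √(67² + (-½*(-8))²)/4)/118 = -3*(-¾ + √(4489 + 4²)/4)/118 = -3*(-¾ + √(4489 + 16)/4)/118 = -3*(-¾ + √4505/4)/118 = 9/472 - 3*√4505/472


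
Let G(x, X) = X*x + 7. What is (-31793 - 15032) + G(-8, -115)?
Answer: -45898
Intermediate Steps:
G(x, X) = 7 + X*x
(-31793 - 15032) + G(-8, -115) = (-31793 - 15032) + (7 - 115*(-8)) = -46825 + (7 + 920) = -46825 + 927 = -45898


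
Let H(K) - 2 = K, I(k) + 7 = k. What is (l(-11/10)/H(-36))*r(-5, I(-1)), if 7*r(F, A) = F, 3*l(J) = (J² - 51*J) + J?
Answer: 803/2040 ≈ 0.39363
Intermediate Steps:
l(J) = -50*J/3 + J²/3 (l(J) = ((J² - 51*J) + J)/3 = (J² - 50*J)/3 = -50*J/3 + J²/3)
I(k) = -7 + k
H(K) = 2 + K
r(F, A) = F/7
(l(-11/10)/H(-36))*r(-5, I(-1)) = (((-11/10)*(-50 - 11/10)/3)/(2 - 36))*((⅐)*(-5)) = (((-11*⅒)*(-50 - 11*⅒)/3)/(-34))*(-5/7) = (((⅓)*(-11/10)*(-50 - 11/10))*(-1/34))*(-5/7) = (((⅓)*(-11/10)*(-511/10))*(-1/34))*(-5/7) = ((5621/300)*(-1/34))*(-5/7) = -5621/10200*(-5/7) = 803/2040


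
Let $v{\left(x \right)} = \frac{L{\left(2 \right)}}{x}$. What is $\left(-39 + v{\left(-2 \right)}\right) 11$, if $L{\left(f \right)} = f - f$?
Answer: $-429$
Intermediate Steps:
$L{\left(f \right)} = 0$
$v{\left(x \right)} = 0$ ($v{\left(x \right)} = \frac{0}{x} = 0$)
$\left(-39 + v{\left(-2 \right)}\right) 11 = \left(-39 + 0\right) 11 = \left(-39\right) 11 = -429$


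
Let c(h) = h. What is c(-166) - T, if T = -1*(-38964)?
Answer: -39130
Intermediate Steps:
T = 38964
c(-166) - T = -166 - 1*38964 = -166 - 38964 = -39130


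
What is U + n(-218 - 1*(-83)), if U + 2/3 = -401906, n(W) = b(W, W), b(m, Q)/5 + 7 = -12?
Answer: -1206005/3 ≈ -4.0200e+5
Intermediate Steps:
b(m, Q) = -95 (b(m, Q) = -35 + 5*(-12) = -35 - 60 = -95)
n(W) = -95
U = -1205720/3 (U = -⅔ - 401906 = -1205720/3 ≈ -4.0191e+5)
U + n(-218 - 1*(-83)) = -1205720/3 - 95 = -1206005/3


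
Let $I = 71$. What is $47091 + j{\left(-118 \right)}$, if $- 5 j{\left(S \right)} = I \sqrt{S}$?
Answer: $47091 - \frac{71 i \sqrt{118}}{5} \approx 47091.0 - 154.25 i$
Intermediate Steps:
$j{\left(S \right)} = - \frac{71 \sqrt{S}}{5}$
$47091 + j{\left(-118 \right)} = 47091 - \frac{71 \sqrt{-118}}{5} = 47091 - \frac{71 i \sqrt{118}}{5}$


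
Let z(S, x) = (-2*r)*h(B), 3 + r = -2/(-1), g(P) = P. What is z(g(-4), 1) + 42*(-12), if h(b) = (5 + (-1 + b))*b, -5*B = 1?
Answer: -12638/25 ≈ -505.52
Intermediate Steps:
B = -⅕ (B = -⅕*1 = -⅕ ≈ -0.20000)
h(b) = b*(4 + b) (h(b) = (4 + b)*b = b*(4 + b))
r = -1 (r = -3 - 2/(-1) = -3 - 2*(-1) = -3 + 2 = -1)
z(S, x) = -38/25 (z(S, x) = (-2*(-1))*(-(4 - ⅕)/5) = 2*(-⅕*19/5) = 2*(-19/25) = -38/25)
z(g(-4), 1) + 42*(-12) = -38/25 + 42*(-12) = -38/25 - 504 = -12638/25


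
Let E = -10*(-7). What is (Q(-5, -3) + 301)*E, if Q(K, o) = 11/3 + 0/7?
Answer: 63980/3 ≈ 21327.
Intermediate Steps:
Q(K, o) = 11/3 (Q(K, o) = 11*(1/3) + 0*(1/7) = 11/3 + 0 = 11/3)
E = 70
(Q(-5, -3) + 301)*E = (11/3 + 301)*70 = (914/3)*70 = 63980/3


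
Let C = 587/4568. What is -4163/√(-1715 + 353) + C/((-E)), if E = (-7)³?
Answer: 587/1566824 + 4163*I*√1362/1362 ≈ 0.00037464 + 112.8*I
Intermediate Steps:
C = 587/4568 (C = 587*(1/4568) = 587/4568 ≈ 0.12850)
E = -343
-4163/√(-1715 + 353) + C/((-E)) = -4163/√(-1715 + 353) + 587/(4568*((-1*(-343)))) = -4163*(-I*√1362/1362) + (587/4568)/343 = -4163*(-I*√1362/1362) + (587/4568)*(1/343) = -(-4163)*I*√1362/1362 + 587/1566824 = 4163*I*√1362/1362 + 587/1566824 = 587/1566824 + 4163*I*√1362/1362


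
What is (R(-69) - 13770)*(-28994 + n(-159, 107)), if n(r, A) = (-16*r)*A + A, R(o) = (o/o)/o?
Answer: -77062275017/23 ≈ -3.3505e+9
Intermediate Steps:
R(o) = 1/o
n(r, A) = A - 16*A*r (n(r, A) = -16*A*r + A = A - 16*A*r)
(R(-69) - 13770)*(-28994 + n(-159, 107)) = (1/(-69) - 13770)*(-28994 + 107*(1 - 16*(-159))) = (-1/69 - 13770)*(-28994 + 107*(1 + 2544)) = -950131*(-28994 + 107*2545)/69 = -950131*(-28994 + 272315)/69 = -950131/69*243321 = -77062275017/23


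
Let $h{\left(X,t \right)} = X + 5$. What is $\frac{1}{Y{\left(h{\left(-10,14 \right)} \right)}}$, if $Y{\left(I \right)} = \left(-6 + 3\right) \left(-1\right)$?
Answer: $\frac{1}{3} \approx 0.33333$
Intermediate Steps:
$h{\left(X,t \right)} = 5 + X$
$Y{\left(I \right)} = 3$ ($Y{\left(I \right)} = \left(-3\right) \left(-1\right) = 3$)
$\frac{1}{Y{\left(h{\left(-10,14 \right)} \right)}} = \frac{1}{3}$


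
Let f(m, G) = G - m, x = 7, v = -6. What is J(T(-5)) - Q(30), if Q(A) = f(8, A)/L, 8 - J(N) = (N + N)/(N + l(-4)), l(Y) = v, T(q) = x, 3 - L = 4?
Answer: 16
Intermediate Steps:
L = -1 (L = 3 - 1*4 = 3 - 4 = -1)
T(q) = 7
l(Y) = -6
J(N) = 8 - 2*N/(-6 + N) (J(N) = 8 - (N + N)/(N - 6) = 8 - 2*N/(-6 + N))
Q(A) = 8 - A (Q(A) = (A - 1*8)/(-1) = (A - 8)*(-1) = (-8 + A)*(-1) = 8 - A)
J(T(-5)) - Q(30) = 6*(-8 + 7)/(-6 + 7) - (8 - 1*30) = 6*(-1)/1 - (8 - 30) = 6*1*(-1) - 1*(-22) = -6 + 22 = 16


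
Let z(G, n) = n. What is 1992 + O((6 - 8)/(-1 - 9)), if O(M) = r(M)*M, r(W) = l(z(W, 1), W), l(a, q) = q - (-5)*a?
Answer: 49826/25 ≈ 1993.0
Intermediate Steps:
l(a, q) = q + 5*a
r(W) = 5 + W (r(W) = W + 5*1 = W + 5 = 5 + W)
O(M) = M*(5 + M) (O(M) = (5 + M)*M = M*(5 + M))
1992 + O((6 - 8)/(-1 - 9)) = 1992 + ((6 - 8)/(-1 - 9))*(5 + (6 - 8)/(-1 - 9)) = 1992 + (-2/(-10))*(5 - 2/(-10)) = 1992 + (-2*(-⅒))*(5 - 2*(-⅒)) = 1992 + (5 + ⅕)/5 = 1992 + (⅕)*(26/5) = 1992 + 26/25 = 49826/25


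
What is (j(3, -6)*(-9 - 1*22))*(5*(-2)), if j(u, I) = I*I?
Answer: 11160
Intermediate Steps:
j(u, I) = I**2
(j(3, -6)*(-9 - 1*22))*(5*(-2)) = ((-6)**2*(-9 - 1*22))*(5*(-2)) = (36*(-9 - 22))*(-10) = (36*(-31))*(-10) = -1116*(-10) = 11160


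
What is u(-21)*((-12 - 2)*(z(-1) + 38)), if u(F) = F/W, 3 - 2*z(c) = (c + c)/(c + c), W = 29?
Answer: 11466/29 ≈ 395.38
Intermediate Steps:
z(c) = 1 (z(c) = 3/2 - (c + c)/(2*(c + c)) = 3/2 - 2*c/(2*(2*c)) = 3/2 - 2*c*1/(2*c)/2 = 3/2 - 1/2*1 = 3/2 - 1/2 = 1)
u(F) = F/29
u(-21)*((-12 - 2)*(z(-1) + 38)) = ((1/29)*(-21))*((-12 - 2)*(1 + 38)) = -(-294)*39/29 = -21/29*(-546) = 11466/29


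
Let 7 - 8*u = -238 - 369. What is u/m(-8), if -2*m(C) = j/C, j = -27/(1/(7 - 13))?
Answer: 614/81 ≈ 7.5802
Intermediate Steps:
u = 307/4 (u = 7/8 - (-238 - 369)/8 = 7/8 - ⅛*(-607) = 7/8 + 607/8 = 307/4 ≈ 76.750)
j = 162 (j = -27/(1/(-6)) = -27/(-⅙) = -27*(-6) = 162)
m(C) = -81/C
u/m(-8) = 307/(4*((-81/(-8)))) = 307/(4*((-81*(-⅛)))) = 307/(4*(81/8)) = (307/4)*(8/81) = 614/81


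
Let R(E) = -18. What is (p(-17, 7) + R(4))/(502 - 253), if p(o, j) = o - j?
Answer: -14/83 ≈ -0.16867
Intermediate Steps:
(p(-17, 7) + R(4))/(502 - 253) = ((-17 - 1*7) - 18)/(502 - 253) = ((-17 - 7) - 18)/249 = (-24 - 18)*(1/249) = -42*1/249 = -14/83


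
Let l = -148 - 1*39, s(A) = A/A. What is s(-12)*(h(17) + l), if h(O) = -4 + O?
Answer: -174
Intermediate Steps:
s(A) = 1
l = -187 (l = -148 - 39 = -187)
s(-12)*(h(17) + l) = 1*((-4 + 17) - 187) = 1*(13 - 187) = 1*(-174) = -174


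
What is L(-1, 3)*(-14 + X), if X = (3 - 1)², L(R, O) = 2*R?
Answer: 20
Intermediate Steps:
X = 4 (X = 2² = 4)
L(-1, 3)*(-14 + X) = (2*(-1))*(-14 + 4) = -2*(-10) = 20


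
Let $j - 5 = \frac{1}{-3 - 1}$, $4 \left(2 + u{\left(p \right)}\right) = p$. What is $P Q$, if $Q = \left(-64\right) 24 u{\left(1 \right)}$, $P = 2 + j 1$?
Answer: $18144$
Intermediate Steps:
$u{\left(p \right)} = -2 + \frac{p}{4}$
$j = \frac{19}{4}$ ($j = 5 + \frac{1}{-3 - 1} = 5 + \frac{1}{-4} = 5 - \frac{1}{4} = \frac{19}{4} \approx 4.75$)
$P = \frac{27}{4}$ ($P = 2 + \frac{19}{4} \cdot 1 = 2 + \frac{19}{4} = \frac{27}{4} \approx 6.75$)
$Q = 2688$ ($Q = \left(-64\right) 24 \left(-2 + \frac{1}{4} \cdot 1\right) = - 1536 \left(-2 + \frac{1}{4}\right) = \left(-1536\right) \left(- \frac{7}{4}\right) = 2688$)
$P Q = \frac{27}{4} \cdot 2688 = 18144$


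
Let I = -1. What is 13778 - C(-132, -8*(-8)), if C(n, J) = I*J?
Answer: 13842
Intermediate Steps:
C(n, J) = -J
13778 - C(-132, -8*(-8)) = 13778 - (-1)*(-8*(-8)) = 13778 - (-1)*64 = 13778 - 1*(-64) = 13778 + 64 = 13842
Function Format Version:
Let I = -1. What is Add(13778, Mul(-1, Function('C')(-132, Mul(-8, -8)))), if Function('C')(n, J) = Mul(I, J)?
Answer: 13842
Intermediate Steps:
Function('C')(n, J) = Mul(-1, J)
Add(13778, Mul(-1, Function('C')(-132, Mul(-8, -8)))) = Add(13778, Mul(-1, Mul(-1, Mul(-8, -8)))) = Add(13778, Mul(-1, Mul(-1, 64))) = Add(13778, Mul(-1, -64)) = Add(13778, 64) = 13842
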